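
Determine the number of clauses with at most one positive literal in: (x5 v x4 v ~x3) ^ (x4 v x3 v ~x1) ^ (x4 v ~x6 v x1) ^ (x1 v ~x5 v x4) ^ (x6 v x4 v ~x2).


A Horn clause has at most one positive literal.
Clause 1: 2 positive lit(s) -> not Horn
Clause 2: 2 positive lit(s) -> not Horn
Clause 3: 2 positive lit(s) -> not Horn
Clause 4: 2 positive lit(s) -> not Horn
Clause 5: 2 positive lit(s) -> not Horn
Total Horn clauses = 0.

0


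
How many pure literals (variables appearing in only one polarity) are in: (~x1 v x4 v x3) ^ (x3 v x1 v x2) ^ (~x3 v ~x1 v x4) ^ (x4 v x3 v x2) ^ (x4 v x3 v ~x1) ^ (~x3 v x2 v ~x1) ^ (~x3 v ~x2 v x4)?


A pure literal appears in only one polarity across all clauses.
Pure literals: x4 (positive only).
Count = 1.

1


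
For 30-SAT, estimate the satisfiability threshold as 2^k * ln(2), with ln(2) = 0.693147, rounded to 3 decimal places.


Using the asymptotic formula: threshold ~ 2^k * ln(2).
2^30 = 1073741824.
1073741824 * 0.693147 = 744260924.08.

744260924.08


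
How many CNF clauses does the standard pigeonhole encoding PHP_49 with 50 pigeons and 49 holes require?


The PHP encoding has two parts:
1) At-least-one-hole clauses: 50 (one per pigeon, each with 49 literals).
2) At-most-one-pigeon-per-hole clauses: 49 holes * C(50,2) = 49 * 1225 = 60025.
Total clauses = 50 + 60025 = 60075.

60075


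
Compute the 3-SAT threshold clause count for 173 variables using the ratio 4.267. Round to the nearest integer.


The 3-SAT phase transition occurs at approximately 4.267 clauses per variable.
m = 4.267 * 173 = 738.191.
Rounded to nearest integer: 738.

738


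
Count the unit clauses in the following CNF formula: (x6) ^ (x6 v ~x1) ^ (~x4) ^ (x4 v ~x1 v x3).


A unit clause contains exactly one literal.
Unit clauses found: (x6), (~x4).
Count = 2.

2


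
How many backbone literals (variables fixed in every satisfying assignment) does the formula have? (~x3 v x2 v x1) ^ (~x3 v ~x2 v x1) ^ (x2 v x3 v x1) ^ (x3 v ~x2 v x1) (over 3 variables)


Find all satisfying assignments: 4 model(s).
Check which variables have the same value in every model.
Fixed variables: x1=T.
Backbone size = 1.

1


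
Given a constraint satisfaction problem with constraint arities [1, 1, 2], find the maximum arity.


The arities are: 1, 1, 2.
Scan for the maximum value.
Maximum arity = 2.

2


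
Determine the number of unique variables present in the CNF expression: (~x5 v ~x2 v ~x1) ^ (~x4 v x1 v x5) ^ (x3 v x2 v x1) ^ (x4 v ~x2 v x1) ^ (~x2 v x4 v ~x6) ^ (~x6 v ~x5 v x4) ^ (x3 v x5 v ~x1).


Identify each distinct variable in the formula.
Variables found: x1, x2, x3, x4, x5, x6.
Total distinct variables = 6.

6


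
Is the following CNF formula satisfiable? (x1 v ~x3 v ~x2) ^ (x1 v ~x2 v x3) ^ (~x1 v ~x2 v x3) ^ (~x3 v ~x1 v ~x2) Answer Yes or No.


Check all 8 possible truth assignments.
Number of satisfying assignments found: 4.
The formula is satisfiable.

Yes


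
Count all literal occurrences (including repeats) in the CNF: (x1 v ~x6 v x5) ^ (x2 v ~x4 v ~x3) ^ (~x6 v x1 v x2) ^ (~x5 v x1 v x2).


Clause lengths: 3, 3, 3, 3.
Sum = 3 + 3 + 3 + 3 = 12.

12


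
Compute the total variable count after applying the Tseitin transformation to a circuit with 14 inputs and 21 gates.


The Tseitin transformation introduces one auxiliary variable per gate.
Total variables = inputs + gates = 14 + 21 = 35.

35


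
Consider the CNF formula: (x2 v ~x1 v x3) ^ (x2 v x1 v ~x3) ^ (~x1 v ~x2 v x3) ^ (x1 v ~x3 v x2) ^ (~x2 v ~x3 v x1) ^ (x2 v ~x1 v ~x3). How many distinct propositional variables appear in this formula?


Identify each distinct variable in the formula.
Variables found: x1, x2, x3.
Total distinct variables = 3.

3


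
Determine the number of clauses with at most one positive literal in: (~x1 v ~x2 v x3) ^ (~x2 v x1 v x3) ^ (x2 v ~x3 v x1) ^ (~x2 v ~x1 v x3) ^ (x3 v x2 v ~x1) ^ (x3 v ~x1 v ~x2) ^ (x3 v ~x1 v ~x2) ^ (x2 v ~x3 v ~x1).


A Horn clause has at most one positive literal.
Clause 1: 1 positive lit(s) -> Horn
Clause 2: 2 positive lit(s) -> not Horn
Clause 3: 2 positive lit(s) -> not Horn
Clause 4: 1 positive lit(s) -> Horn
Clause 5: 2 positive lit(s) -> not Horn
Clause 6: 1 positive lit(s) -> Horn
Clause 7: 1 positive lit(s) -> Horn
Clause 8: 1 positive lit(s) -> Horn
Total Horn clauses = 5.

5


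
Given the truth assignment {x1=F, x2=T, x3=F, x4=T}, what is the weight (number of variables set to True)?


The weight is the number of variables assigned True.
True variables: x2, x4.
Weight = 2.

2


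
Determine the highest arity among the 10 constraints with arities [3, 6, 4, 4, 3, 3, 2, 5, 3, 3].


The arities are: 3, 6, 4, 4, 3, 3, 2, 5, 3, 3.
Scan for the maximum value.
Maximum arity = 6.

6


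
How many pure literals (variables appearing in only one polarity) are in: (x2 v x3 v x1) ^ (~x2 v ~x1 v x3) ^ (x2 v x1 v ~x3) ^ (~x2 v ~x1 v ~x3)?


A pure literal appears in only one polarity across all clauses.
No pure literals found.
Count = 0.

0


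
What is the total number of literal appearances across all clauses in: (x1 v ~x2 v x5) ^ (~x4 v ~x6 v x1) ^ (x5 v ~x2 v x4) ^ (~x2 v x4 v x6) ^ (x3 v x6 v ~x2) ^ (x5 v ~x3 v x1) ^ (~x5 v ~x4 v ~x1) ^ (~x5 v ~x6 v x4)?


Clause lengths: 3, 3, 3, 3, 3, 3, 3, 3.
Sum = 3 + 3 + 3 + 3 + 3 + 3 + 3 + 3 = 24.

24


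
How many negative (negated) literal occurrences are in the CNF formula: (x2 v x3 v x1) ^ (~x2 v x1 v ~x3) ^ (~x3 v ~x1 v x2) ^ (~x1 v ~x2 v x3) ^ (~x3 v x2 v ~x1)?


Scan each clause for negated literals.
Clause 1: 0 negative; Clause 2: 2 negative; Clause 3: 2 negative; Clause 4: 2 negative; Clause 5: 2 negative.
Total negative literal occurrences = 8.

8


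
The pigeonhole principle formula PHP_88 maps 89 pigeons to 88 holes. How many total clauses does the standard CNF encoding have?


The PHP encoding has two parts:
1) At-least-one-hole clauses: 89 (one per pigeon, each with 88 literals).
2) At-most-one-pigeon-per-hole clauses: 88 holes * C(89,2) = 88 * 3916 = 344608.
Total clauses = 89 + 344608 = 344697.

344697


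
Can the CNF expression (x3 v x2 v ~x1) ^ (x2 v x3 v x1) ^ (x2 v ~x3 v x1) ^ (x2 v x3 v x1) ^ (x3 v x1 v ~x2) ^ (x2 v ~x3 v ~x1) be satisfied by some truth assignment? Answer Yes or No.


Check all 8 possible truth assignments.
Number of satisfying assignments found: 3.
The formula is satisfiable.

Yes


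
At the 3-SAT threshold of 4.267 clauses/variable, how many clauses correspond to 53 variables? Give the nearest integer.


The 3-SAT phase transition occurs at approximately 4.267 clauses per variable.
m = 4.267 * 53 = 226.151.
Rounded to nearest integer: 226.

226


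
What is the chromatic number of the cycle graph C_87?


An odd cycle cannot be 2-colored: alternating two colors around the cycle returns to the start with a conflict.
Since 87 is odd, three colors are required (and three suffice).
Chromatic number = 3.

3


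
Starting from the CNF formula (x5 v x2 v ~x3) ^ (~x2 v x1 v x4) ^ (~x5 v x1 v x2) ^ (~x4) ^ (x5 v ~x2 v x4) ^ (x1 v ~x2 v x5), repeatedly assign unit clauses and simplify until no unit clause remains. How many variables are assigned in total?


Unit propagation repeatedly assigns the literal in any unit clause, then simplifies.
Assignments in order: x4 = F.
No further unit clauses remain.
Total variables assigned = 1.

1


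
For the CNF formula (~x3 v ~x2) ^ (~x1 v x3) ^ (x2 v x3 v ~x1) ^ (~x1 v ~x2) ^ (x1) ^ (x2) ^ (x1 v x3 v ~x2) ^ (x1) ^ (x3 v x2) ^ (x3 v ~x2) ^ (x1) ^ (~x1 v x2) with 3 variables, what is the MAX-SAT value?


Enumerate all 8 truth assignments.
For each, count how many of the 12 clauses are satisfied.
The formula is not fully satisfiable, so the maximum is below 12.
Maximum simultaneously satisfiable clauses = 10.

10


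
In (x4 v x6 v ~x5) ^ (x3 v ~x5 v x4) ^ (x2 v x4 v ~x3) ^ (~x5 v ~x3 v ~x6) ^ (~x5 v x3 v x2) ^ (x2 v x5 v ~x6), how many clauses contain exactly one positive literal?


A definite clause has exactly one positive literal.
Clause 1: 2 positive -> not definite
Clause 2: 2 positive -> not definite
Clause 3: 2 positive -> not definite
Clause 4: 0 positive -> not definite
Clause 5: 2 positive -> not definite
Clause 6: 2 positive -> not definite
Definite clause count = 0.

0


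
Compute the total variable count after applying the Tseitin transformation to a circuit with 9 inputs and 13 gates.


The Tseitin transformation introduces one auxiliary variable per gate.
Total variables = inputs + gates = 9 + 13 = 22.

22


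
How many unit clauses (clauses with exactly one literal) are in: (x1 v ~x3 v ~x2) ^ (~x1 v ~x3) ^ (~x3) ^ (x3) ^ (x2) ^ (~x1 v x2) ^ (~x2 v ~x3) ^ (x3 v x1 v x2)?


A unit clause contains exactly one literal.
Unit clauses found: (~x3), (x3), (x2).
Count = 3.

3


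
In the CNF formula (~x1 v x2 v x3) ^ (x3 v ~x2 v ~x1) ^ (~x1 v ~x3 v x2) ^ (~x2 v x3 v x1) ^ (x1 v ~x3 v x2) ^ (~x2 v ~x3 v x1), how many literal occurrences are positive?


Scan each clause for unnegated literals.
Clause 1: 2 positive; Clause 2: 1 positive; Clause 3: 1 positive; Clause 4: 2 positive; Clause 5: 2 positive; Clause 6: 1 positive.
Total positive literal occurrences = 9.

9


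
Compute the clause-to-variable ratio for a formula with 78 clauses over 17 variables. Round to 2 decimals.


Clause-to-variable ratio = clauses / variables.
78 / 17 = 4.59.

4.59


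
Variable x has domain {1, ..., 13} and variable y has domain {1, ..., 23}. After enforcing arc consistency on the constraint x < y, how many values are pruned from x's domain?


For the constraint x < y, x needs a supporting value in y's domain.
x can be at most 22 (one less than y's maximum).
Valid x values from domain: 13 out of 13.
Pruned = 13 - 13 = 0.

0


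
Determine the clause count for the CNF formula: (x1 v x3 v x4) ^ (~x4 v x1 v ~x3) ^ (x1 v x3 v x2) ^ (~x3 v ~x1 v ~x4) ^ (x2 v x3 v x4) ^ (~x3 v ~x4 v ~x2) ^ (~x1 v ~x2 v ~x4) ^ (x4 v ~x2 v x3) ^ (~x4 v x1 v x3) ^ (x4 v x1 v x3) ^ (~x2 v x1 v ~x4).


Each group enclosed in parentheses joined by ^ is one clause.
Counting the conjuncts: 11 clauses.

11


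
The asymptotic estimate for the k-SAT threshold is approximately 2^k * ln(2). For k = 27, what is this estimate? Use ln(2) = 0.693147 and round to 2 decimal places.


Using the asymptotic formula: threshold ~ 2^k * ln(2).
2^27 = 134217728.
134217728 * 0.693147 = 93032615.51.

93032615.51


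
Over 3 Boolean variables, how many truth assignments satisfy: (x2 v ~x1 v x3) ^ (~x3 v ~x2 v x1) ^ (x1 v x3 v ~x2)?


Enumerate all 8 truth assignments over 3 variables.
Test each against every clause.
Satisfying assignments found: 5.

5


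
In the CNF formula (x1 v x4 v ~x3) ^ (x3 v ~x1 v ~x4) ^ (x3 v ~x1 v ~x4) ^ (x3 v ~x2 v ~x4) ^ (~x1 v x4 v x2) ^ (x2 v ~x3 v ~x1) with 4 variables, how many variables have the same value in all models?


Find all satisfying assignments: 8 model(s).
Check which variables have the same value in every model.
No variable is fixed across all models.
Backbone size = 0.

0


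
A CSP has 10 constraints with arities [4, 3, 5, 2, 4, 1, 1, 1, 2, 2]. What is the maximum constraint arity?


The arities are: 4, 3, 5, 2, 4, 1, 1, 1, 2, 2.
Scan for the maximum value.
Maximum arity = 5.

5


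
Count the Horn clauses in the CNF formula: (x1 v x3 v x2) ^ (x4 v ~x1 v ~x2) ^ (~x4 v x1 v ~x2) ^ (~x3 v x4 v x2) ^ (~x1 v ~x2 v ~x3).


A Horn clause has at most one positive literal.
Clause 1: 3 positive lit(s) -> not Horn
Clause 2: 1 positive lit(s) -> Horn
Clause 3: 1 positive lit(s) -> Horn
Clause 4: 2 positive lit(s) -> not Horn
Clause 5: 0 positive lit(s) -> Horn
Total Horn clauses = 3.

3


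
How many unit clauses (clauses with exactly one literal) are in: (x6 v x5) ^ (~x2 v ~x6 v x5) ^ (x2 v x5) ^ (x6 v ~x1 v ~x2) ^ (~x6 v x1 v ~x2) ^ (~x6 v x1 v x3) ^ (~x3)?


A unit clause contains exactly one literal.
Unit clauses found: (~x3).
Count = 1.

1


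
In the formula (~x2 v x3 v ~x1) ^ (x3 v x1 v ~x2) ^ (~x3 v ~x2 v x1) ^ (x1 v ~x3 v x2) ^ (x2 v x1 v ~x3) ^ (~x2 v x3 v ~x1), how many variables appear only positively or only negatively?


A pure literal appears in only one polarity across all clauses.
No pure literals found.
Count = 0.

0


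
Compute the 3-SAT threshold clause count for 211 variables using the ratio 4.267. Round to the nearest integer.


The 3-SAT phase transition occurs at approximately 4.267 clauses per variable.
m = 4.267 * 211 = 900.337.
Rounded to nearest integer: 900.

900


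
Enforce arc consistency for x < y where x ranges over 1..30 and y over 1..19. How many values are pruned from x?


For the constraint x < y, x needs a supporting value in y's domain.
x can be at most 18 (one less than y's maximum).
Valid x values from domain: 18 out of 30.
Pruned = 30 - 18 = 12.

12


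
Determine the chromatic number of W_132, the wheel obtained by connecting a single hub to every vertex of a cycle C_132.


W_132 consists of the cycle C_132 together with a hub vertex adjacent to every cycle vertex.
The cycle C_132 needs 2 colors (even cycle -> 2).
The hub is adjacent to every cycle vertex, so it must receive a new color distinct from all of them.
Chromatic number = 2 + 1 = 3.

3


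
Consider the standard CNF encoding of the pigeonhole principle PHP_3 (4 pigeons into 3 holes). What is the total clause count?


The PHP encoding has two parts:
1) At-least-one-hole clauses: 4 (one per pigeon, each with 3 literals).
2) At-most-one-pigeon-per-hole clauses: 3 holes * C(4,2) = 3 * 6 = 18.
Total clauses = 4 + 18 = 22.

22


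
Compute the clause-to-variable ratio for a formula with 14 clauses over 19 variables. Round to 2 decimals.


Clause-to-variable ratio = clauses / variables.
14 / 19 = 0.74.

0.74


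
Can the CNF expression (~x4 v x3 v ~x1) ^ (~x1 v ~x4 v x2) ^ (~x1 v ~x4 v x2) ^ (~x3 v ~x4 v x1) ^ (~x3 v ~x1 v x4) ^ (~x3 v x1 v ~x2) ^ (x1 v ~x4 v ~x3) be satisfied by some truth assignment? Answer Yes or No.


Check all 16 possible truth assignments.
Number of satisfying assignments found: 8.
The formula is satisfiable.

Yes


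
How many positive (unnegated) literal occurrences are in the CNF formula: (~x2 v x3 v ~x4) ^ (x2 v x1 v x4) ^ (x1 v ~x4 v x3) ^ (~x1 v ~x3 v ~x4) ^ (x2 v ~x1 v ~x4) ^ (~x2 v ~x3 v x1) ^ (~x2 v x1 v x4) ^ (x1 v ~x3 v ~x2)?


Scan each clause for unnegated literals.
Clause 1: 1 positive; Clause 2: 3 positive; Clause 3: 2 positive; Clause 4: 0 positive; Clause 5: 1 positive; Clause 6: 1 positive; Clause 7: 2 positive; Clause 8: 1 positive.
Total positive literal occurrences = 11.

11


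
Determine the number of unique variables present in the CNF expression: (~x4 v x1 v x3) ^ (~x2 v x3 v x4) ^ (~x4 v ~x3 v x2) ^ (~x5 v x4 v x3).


Identify each distinct variable in the formula.
Variables found: x1, x2, x3, x4, x5.
Total distinct variables = 5.

5


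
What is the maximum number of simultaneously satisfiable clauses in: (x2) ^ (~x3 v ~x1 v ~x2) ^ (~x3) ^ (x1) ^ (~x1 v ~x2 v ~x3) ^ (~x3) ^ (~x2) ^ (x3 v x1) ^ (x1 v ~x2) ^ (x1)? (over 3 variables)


Enumerate all 8 truth assignments.
For each, count how many of the 10 clauses are satisfied.
The formula is not fully satisfiable, so the maximum is below 10.
Maximum simultaneously satisfiable clauses = 9.

9


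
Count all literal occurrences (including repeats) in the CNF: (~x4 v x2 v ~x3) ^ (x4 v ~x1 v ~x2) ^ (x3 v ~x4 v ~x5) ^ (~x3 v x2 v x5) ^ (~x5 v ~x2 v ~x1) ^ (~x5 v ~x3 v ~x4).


Clause lengths: 3, 3, 3, 3, 3, 3.
Sum = 3 + 3 + 3 + 3 + 3 + 3 = 18.

18


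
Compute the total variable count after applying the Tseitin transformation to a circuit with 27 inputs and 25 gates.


The Tseitin transformation introduces one auxiliary variable per gate.
Total variables = inputs + gates = 27 + 25 = 52.

52


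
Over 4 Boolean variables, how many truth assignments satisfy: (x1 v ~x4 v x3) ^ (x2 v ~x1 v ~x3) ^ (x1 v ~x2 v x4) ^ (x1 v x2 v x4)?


Enumerate all 16 truth assignments over 4 variables.
Test each against every clause.
Satisfying assignments found: 8.

8


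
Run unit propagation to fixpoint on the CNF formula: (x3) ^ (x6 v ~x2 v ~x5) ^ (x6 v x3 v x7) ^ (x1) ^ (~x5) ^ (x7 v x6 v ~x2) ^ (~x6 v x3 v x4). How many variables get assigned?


Unit propagation repeatedly assigns the literal in any unit clause, then simplifies.
Assignments in order: x3 = T, x1 = T, x5 = F.
No further unit clauses remain.
Total variables assigned = 3.

3


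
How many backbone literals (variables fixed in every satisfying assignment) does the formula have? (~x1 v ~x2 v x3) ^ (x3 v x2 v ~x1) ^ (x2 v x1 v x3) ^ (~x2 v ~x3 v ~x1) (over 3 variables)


Find all satisfying assignments: 4 model(s).
Check which variables have the same value in every model.
No variable is fixed across all models.
Backbone size = 0.

0


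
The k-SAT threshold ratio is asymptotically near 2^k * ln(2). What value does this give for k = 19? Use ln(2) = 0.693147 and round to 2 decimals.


Using the asymptotic formula: threshold ~ 2^k * ln(2).
2^19 = 524288.
524288 * 0.693147 = 363408.65.

363408.65


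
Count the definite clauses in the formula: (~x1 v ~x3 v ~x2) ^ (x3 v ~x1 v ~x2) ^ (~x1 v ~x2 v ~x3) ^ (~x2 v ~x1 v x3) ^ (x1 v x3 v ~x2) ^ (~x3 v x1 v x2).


A definite clause has exactly one positive literal.
Clause 1: 0 positive -> not definite
Clause 2: 1 positive -> definite
Clause 3: 0 positive -> not definite
Clause 4: 1 positive -> definite
Clause 5: 2 positive -> not definite
Clause 6: 2 positive -> not definite
Definite clause count = 2.

2


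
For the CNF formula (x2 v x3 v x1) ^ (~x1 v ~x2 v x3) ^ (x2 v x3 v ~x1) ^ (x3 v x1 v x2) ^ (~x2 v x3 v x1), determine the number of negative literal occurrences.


Scan each clause for negated literals.
Clause 1: 0 negative; Clause 2: 2 negative; Clause 3: 1 negative; Clause 4: 0 negative; Clause 5: 1 negative.
Total negative literal occurrences = 4.

4


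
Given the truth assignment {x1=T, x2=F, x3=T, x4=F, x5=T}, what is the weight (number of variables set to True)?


The weight is the number of variables assigned True.
True variables: x1, x3, x5.
Weight = 3.

3


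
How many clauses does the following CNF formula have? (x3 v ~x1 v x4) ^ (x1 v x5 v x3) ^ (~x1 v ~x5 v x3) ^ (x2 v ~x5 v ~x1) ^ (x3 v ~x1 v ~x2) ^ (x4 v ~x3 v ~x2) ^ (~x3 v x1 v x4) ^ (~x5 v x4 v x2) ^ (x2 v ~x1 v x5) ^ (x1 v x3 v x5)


Each group enclosed in parentheses joined by ^ is one clause.
Counting the conjuncts: 10 clauses.

10


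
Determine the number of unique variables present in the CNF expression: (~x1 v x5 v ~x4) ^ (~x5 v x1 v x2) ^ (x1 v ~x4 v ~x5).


Identify each distinct variable in the formula.
Variables found: x1, x2, x4, x5.
Total distinct variables = 4.

4


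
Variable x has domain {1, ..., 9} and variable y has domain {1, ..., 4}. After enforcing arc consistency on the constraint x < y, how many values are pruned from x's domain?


For the constraint x < y, x needs a supporting value in y's domain.
x can be at most 3 (one less than y's maximum).
Valid x values from domain: 3 out of 9.
Pruned = 9 - 3 = 6.

6


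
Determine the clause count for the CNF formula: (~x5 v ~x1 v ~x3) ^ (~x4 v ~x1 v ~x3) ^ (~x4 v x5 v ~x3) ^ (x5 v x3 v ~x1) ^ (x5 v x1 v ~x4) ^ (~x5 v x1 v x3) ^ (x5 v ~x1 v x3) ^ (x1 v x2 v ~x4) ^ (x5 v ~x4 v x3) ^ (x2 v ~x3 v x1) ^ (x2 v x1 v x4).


Each group enclosed in parentheses joined by ^ is one clause.
Counting the conjuncts: 11 clauses.

11


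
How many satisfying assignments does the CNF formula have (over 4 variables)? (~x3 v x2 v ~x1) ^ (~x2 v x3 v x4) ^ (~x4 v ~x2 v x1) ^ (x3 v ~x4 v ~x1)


Enumerate all 16 truth assignments over 4 variables.
Test each against every clause.
Satisfying assignments found: 8.

8


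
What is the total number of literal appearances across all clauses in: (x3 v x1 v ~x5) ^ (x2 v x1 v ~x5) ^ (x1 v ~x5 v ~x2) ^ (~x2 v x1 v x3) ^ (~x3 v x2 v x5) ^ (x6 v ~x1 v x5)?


Clause lengths: 3, 3, 3, 3, 3, 3.
Sum = 3 + 3 + 3 + 3 + 3 + 3 = 18.

18


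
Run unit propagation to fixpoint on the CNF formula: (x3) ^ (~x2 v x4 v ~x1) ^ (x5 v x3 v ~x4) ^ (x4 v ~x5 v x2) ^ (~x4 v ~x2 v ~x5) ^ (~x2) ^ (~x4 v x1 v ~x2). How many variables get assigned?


Unit propagation repeatedly assigns the literal in any unit clause, then simplifies.
Assignments in order: x3 = T, x2 = F.
No further unit clauses remain.
Total variables assigned = 2.

2


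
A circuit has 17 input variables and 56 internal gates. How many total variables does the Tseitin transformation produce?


The Tseitin transformation introduces one auxiliary variable per gate.
Total variables = inputs + gates = 17 + 56 = 73.

73


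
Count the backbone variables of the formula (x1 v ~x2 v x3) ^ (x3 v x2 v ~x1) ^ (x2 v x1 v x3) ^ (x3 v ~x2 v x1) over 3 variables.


Find all satisfying assignments: 5 model(s).
Check which variables have the same value in every model.
No variable is fixed across all models.
Backbone size = 0.

0


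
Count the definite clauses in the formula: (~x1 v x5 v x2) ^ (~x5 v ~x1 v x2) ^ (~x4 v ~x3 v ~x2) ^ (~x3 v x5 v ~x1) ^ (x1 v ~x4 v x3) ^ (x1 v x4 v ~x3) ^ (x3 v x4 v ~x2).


A definite clause has exactly one positive literal.
Clause 1: 2 positive -> not definite
Clause 2: 1 positive -> definite
Clause 3: 0 positive -> not definite
Clause 4: 1 positive -> definite
Clause 5: 2 positive -> not definite
Clause 6: 2 positive -> not definite
Clause 7: 2 positive -> not definite
Definite clause count = 2.

2


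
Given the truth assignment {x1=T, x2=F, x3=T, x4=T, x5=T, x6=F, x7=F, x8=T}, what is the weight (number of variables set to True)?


The weight is the number of variables assigned True.
True variables: x1, x3, x4, x5, x8.
Weight = 5.

5


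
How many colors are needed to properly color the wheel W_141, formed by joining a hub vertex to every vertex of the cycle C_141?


W_141 consists of the cycle C_141 together with a hub vertex adjacent to every cycle vertex.
The cycle C_141 needs 3 colors (odd cycle -> 3).
The hub is adjacent to every cycle vertex, so it must receive a new color distinct from all of them.
Chromatic number = 3 + 1 = 4.

4


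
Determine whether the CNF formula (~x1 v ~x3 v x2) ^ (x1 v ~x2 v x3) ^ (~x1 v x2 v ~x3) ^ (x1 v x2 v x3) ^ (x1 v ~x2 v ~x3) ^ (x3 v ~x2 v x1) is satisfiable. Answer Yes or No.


Check all 8 possible truth assignments.
Number of satisfying assignments found: 4.
The formula is satisfiable.

Yes


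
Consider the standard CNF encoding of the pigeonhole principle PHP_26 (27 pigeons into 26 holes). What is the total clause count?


The PHP encoding has two parts:
1) At-least-one-hole clauses: 27 (one per pigeon, each with 26 literals).
2) At-most-one-pigeon-per-hole clauses: 26 holes * C(27,2) = 26 * 351 = 9126.
Total clauses = 27 + 9126 = 9153.

9153


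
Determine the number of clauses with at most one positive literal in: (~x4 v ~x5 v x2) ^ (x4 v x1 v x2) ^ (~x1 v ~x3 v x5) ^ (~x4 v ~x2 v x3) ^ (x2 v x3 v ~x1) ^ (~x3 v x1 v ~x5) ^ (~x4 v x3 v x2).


A Horn clause has at most one positive literal.
Clause 1: 1 positive lit(s) -> Horn
Clause 2: 3 positive lit(s) -> not Horn
Clause 3: 1 positive lit(s) -> Horn
Clause 4: 1 positive lit(s) -> Horn
Clause 5: 2 positive lit(s) -> not Horn
Clause 6: 1 positive lit(s) -> Horn
Clause 7: 2 positive lit(s) -> not Horn
Total Horn clauses = 4.

4


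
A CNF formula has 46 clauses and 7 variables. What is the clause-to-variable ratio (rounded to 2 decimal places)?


Clause-to-variable ratio = clauses / variables.
46 / 7 = 6.57.

6.57


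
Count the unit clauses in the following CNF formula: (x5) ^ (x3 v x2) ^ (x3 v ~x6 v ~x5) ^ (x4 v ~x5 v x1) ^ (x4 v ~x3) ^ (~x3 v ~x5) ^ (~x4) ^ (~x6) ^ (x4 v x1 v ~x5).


A unit clause contains exactly one literal.
Unit clauses found: (x5), (~x4), (~x6).
Count = 3.

3


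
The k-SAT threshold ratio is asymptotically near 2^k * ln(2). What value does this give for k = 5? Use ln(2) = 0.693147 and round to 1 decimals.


Using the asymptotic formula: threshold ~ 2^k * ln(2).
2^5 = 32.
32 * 0.693147 = 22.2.

22.2


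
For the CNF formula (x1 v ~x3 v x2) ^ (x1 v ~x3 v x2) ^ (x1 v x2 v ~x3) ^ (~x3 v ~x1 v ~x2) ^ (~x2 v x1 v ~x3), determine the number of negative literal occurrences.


Scan each clause for negated literals.
Clause 1: 1 negative; Clause 2: 1 negative; Clause 3: 1 negative; Clause 4: 3 negative; Clause 5: 2 negative.
Total negative literal occurrences = 8.

8


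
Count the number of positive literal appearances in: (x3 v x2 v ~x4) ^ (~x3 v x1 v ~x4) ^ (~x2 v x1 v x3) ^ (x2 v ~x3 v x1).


Scan each clause for unnegated literals.
Clause 1: 2 positive; Clause 2: 1 positive; Clause 3: 2 positive; Clause 4: 2 positive.
Total positive literal occurrences = 7.

7


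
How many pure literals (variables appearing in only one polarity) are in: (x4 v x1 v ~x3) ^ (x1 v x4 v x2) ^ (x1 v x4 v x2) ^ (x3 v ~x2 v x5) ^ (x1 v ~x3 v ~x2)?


A pure literal appears in only one polarity across all clauses.
Pure literals: x1 (positive only), x4 (positive only), x5 (positive only).
Count = 3.

3


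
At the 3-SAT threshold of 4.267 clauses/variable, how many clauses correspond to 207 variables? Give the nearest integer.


The 3-SAT phase transition occurs at approximately 4.267 clauses per variable.
m = 4.267 * 207 = 883.269.
Rounded to nearest integer: 883.

883


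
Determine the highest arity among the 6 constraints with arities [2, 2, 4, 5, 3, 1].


The arities are: 2, 2, 4, 5, 3, 1.
Scan for the maximum value.
Maximum arity = 5.

5


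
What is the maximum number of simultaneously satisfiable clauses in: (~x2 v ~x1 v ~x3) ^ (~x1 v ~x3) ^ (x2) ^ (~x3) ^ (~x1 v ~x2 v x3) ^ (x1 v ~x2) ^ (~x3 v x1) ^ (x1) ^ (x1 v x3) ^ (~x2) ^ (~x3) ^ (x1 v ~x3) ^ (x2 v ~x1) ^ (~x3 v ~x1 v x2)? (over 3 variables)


Enumerate all 8 truth assignments.
For each, count how many of the 14 clauses are satisfied.
The formula is not fully satisfiable, so the maximum is below 14.
Maximum simultaneously satisfiable clauses = 12.

12


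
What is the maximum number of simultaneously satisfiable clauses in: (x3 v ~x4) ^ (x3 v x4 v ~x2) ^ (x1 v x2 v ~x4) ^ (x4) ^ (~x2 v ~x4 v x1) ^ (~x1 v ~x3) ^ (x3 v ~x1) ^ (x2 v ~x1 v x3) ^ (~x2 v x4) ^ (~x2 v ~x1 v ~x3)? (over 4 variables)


Enumerate all 16 truth assignments.
For each, count how many of the 10 clauses are satisfied.
The formula is not fully satisfiable, so the maximum is below 10.
Maximum simultaneously satisfiable clauses = 9.

9


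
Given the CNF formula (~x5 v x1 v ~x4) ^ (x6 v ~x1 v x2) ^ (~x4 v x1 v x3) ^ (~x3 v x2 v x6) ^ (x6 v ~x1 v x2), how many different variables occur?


Identify each distinct variable in the formula.
Variables found: x1, x2, x3, x4, x5, x6.
Total distinct variables = 6.

6


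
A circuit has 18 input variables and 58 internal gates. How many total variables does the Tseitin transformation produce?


The Tseitin transformation introduces one auxiliary variable per gate.
Total variables = inputs + gates = 18 + 58 = 76.

76


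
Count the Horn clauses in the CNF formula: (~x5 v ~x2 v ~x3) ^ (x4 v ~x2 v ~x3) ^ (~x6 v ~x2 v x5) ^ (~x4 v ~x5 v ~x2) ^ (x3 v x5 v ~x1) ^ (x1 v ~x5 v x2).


A Horn clause has at most one positive literal.
Clause 1: 0 positive lit(s) -> Horn
Clause 2: 1 positive lit(s) -> Horn
Clause 3: 1 positive lit(s) -> Horn
Clause 4: 0 positive lit(s) -> Horn
Clause 5: 2 positive lit(s) -> not Horn
Clause 6: 2 positive lit(s) -> not Horn
Total Horn clauses = 4.

4


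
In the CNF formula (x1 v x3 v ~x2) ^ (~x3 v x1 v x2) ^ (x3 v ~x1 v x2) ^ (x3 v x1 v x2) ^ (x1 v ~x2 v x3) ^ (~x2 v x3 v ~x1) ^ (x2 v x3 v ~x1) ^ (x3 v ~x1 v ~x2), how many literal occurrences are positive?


Scan each clause for unnegated literals.
Clause 1: 2 positive; Clause 2: 2 positive; Clause 3: 2 positive; Clause 4: 3 positive; Clause 5: 2 positive; Clause 6: 1 positive; Clause 7: 2 positive; Clause 8: 1 positive.
Total positive literal occurrences = 15.

15


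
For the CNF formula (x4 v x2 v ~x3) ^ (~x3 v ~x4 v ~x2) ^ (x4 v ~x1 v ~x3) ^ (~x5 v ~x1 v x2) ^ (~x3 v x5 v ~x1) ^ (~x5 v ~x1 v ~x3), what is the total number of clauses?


Each group enclosed in parentheses joined by ^ is one clause.
Counting the conjuncts: 6 clauses.

6


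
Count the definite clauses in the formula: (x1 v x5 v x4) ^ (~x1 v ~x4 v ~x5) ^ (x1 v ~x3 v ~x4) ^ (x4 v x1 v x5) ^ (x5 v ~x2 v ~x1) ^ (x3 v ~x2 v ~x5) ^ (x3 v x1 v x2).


A definite clause has exactly one positive literal.
Clause 1: 3 positive -> not definite
Clause 2: 0 positive -> not definite
Clause 3: 1 positive -> definite
Clause 4: 3 positive -> not definite
Clause 5: 1 positive -> definite
Clause 6: 1 positive -> definite
Clause 7: 3 positive -> not definite
Definite clause count = 3.

3


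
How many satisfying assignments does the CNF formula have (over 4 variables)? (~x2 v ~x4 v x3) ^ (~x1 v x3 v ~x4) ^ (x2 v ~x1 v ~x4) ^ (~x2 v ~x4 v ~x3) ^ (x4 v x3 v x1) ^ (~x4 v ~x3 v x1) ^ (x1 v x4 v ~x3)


Enumerate all 16 truth assignments over 4 variables.
Test each against every clause.
Satisfying assignments found: 5.

5


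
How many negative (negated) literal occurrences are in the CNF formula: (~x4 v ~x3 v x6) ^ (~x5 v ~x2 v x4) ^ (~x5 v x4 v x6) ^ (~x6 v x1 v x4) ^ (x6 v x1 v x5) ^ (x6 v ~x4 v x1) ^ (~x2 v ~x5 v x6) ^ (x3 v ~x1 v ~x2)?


Scan each clause for negated literals.
Clause 1: 2 negative; Clause 2: 2 negative; Clause 3: 1 negative; Clause 4: 1 negative; Clause 5: 0 negative; Clause 6: 1 negative; Clause 7: 2 negative; Clause 8: 2 negative.
Total negative literal occurrences = 11.

11


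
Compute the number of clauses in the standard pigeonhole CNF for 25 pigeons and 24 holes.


The PHP encoding has two parts:
1) At-least-one-hole clauses: 25 (one per pigeon, each with 24 literals).
2) At-most-one-pigeon-per-hole clauses: 24 holes * C(25,2) = 24 * 300 = 7200.
Total clauses = 25 + 7200 = 7225.

7225


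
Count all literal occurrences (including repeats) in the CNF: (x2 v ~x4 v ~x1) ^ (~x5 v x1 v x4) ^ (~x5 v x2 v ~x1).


Clause lengths: 3, 3, 3.
Sum = 3 + 3 + 3 = 9.

9


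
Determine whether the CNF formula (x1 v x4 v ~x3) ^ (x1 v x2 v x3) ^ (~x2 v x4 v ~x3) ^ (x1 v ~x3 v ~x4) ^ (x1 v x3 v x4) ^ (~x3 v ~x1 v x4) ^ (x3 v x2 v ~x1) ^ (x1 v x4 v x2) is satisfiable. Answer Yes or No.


Check all 16 possible truth assignments.
Number of satisfying assignments found: 5.
The formula is satisfiable.

Yes


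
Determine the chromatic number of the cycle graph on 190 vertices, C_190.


A cycle on an even number of vertices is bipartite: alternate two colors around the cycle.
Since 190 is even, two colors suffice, and at least two are needed because the graph has edges.
Chromatic number = 2.

2


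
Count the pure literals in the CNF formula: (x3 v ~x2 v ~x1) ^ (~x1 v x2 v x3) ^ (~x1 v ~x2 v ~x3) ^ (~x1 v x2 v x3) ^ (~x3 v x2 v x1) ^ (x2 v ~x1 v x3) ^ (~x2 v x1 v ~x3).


A pure literal appears in only one polarity across all clauses.
No pure literals found.
Count = 0.

0


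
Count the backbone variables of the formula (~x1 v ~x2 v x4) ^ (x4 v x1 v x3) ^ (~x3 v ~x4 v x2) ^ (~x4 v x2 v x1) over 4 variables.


Find all satisfying assignments: 9 model(s).
Check which variables have the same value in every model.
No variable is fixed across all models.
Backbone size = 0.

0


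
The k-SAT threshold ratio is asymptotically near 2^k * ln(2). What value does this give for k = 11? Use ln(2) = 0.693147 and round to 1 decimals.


Using the asymptotic formula: threshold ~ 2^k * ln(2).
2^11 = 2048.
2048 * 0.693147 = 1419.6.

1419.6


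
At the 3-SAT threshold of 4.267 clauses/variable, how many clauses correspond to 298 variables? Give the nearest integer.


The 3-SAT phase transition occurs at approximately 4.267 clauses per variable.
m = 4.267 * 298 = 1271.566.
Rounded to nearest integer: 1272.

1272


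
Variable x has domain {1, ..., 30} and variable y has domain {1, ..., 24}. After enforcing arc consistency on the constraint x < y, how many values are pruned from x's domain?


For the constraint x < y, x needs a supporting value in y's domain.
x can be at most 23 (one less than y's maximum).
Valid x values from domain: 23 out of 30.
Pruned = 30 - 23 = 7.

7


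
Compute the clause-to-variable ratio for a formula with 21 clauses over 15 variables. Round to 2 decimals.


Clause-to-variable ratio = clauses / variables.
21 / 15 = 1.4.

1.4


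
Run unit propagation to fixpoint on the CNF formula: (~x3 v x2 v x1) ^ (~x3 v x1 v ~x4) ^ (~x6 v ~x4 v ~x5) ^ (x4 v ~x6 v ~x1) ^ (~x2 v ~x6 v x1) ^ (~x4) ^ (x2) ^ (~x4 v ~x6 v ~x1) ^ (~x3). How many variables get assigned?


Unit propagation repeatedly assigns the literal in any unit clause, then simplifies.
Assignments in order: x4 = F, x2 = T, x3 = F.
No further unit clauses remain.
Total variables assigned = 3.

3


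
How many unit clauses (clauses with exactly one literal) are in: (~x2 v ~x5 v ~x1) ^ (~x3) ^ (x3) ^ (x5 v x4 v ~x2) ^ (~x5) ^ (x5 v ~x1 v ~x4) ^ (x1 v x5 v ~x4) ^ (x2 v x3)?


A unit clause contains exactly one literal.
Unit clauses found: (~x3), (x3), (~x5).
Count = 3.

3


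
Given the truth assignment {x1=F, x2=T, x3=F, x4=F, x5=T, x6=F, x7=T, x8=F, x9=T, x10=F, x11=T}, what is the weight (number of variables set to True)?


The weight is the number of variables assigned True.
True variables: x2, x5, x7, x9, x11.
Weight = 5.

5


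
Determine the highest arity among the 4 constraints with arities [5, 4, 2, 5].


The arities are: 5, 4, 2, 5.
Scan for the maximum value.
Maximum arity = 5.

5


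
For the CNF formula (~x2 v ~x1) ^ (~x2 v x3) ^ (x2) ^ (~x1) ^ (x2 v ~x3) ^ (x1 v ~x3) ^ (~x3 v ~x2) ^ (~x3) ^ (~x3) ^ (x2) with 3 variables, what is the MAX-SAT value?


Enumerate all 8 truth assignments.
For each, count how many of the 10 clauses are satisfied.
The formula is not fully satisfiable, so the maximum is below 10.
Maximum simultaneously satisfiable clauses = 9.

9


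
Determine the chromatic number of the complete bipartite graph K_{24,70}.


K_{24,70} is bipartite by definition: the two parts are independent sets, with every edge crossing between them.
Color all vertices in one part with color 1 and all vertices in the other part with color 2.
Since the graph has at least one edge, one color does not suffice.
Chromatic number = 2.

2


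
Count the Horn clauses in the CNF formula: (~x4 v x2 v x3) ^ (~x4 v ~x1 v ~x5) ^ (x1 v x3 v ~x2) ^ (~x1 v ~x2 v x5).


A Horn clause has at most one positive literal.
Clause 1: 2 positive lit(s) -> not Horn
Clause 2: 0 positive lit(s) -> Horn
Clause 3: 2 positive lit(s) -> not Horn
Clause 4: 1 positive lit(s) -> Horn
Total Horn clauses = 2.

2


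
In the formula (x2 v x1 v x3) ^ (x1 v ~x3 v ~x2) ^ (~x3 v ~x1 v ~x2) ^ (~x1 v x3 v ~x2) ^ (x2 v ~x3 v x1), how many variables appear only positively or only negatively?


A pure literal appears in only one polarity across all clauses.
No pure literals found.
Count = 0.

0


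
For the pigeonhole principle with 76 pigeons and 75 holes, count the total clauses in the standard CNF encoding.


The PHP encoding has two parts:
1) At-least-one-hole clauses: 76 (one per pigeon, each with 75 literals).
2) At-most-one-pigeon-per-hole clauses: 75 holes * C(76,2) = 75 * 2850 = 213750.
Total clauses = 76 + 213750 = 213826.

213826


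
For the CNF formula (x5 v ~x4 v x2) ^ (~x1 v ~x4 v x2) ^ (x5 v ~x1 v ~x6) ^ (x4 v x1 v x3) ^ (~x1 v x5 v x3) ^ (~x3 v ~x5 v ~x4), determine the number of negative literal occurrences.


Scan each clause for negated literals.
Clause 1: 1 negative; Clause 2: 2 negative; Clause 3: 2 negative; Clause 4: 0 negative; Clause 5: 1 negative; Clause 6: 3 negative.
Total negative literal occurrences = 9.

9


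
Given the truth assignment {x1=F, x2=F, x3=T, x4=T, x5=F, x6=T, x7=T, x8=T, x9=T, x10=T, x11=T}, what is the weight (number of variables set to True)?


The weight is the number of variables assigned True.
True variables: x3, x4, x6, x7, x8, x9, x10, x11.
Weight = 8.

8


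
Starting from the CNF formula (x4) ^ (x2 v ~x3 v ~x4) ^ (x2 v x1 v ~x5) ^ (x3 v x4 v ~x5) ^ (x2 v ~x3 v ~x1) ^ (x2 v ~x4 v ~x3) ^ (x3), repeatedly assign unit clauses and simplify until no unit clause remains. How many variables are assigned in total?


Unit propagation repeatedly assigns the literal in any unit clause, then simplifies.
Assignments in order: x4 = T, x3 = T, x2 = T.
No further unit clauses remain.
Total variables assigned = 3.

3


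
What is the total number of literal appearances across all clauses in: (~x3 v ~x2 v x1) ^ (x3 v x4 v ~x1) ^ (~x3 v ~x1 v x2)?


Clause lengths: 3, 3, 3.
Sum = 3 + 3 + 3 = 9.

9


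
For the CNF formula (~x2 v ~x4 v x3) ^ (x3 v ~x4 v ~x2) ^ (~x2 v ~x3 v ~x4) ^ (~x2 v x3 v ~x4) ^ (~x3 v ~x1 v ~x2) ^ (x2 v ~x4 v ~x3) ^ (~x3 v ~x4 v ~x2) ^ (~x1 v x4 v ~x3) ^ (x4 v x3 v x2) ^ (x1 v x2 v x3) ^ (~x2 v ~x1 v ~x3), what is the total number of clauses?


Each group enclosed in parentheses joined by ^ is one clause.
Counting the conjuncts: 11 clauses.

11


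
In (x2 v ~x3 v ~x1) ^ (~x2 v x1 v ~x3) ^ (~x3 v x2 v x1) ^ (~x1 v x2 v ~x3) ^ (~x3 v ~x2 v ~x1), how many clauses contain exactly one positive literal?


A definite clause has exactly one positive literal.
Clause 1: 1 positive -> definite
Clause 2: 1 positive -> definite
Clause 3: 2 positive -> not definite
Clause 4: 1 positive -> definite
Clause 5: 0 positive -> not definite
Definite clause count = 3.

3


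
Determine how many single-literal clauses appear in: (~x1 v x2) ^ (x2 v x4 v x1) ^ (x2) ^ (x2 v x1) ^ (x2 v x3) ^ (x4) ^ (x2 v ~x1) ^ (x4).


A unit clause contains exactly one literal.
Unit clauses found: (x2), (x4), (x4).
Count = 3.

3


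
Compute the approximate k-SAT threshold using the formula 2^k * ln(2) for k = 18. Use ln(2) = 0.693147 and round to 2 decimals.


Using the asymptotic formula: threshold ~ 2^k * ln(2).
2^18 = 262144.
262144 * 0.693147 = 181704.33.

181704.33


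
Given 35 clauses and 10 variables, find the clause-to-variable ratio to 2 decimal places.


Clause-to-variable ratio = clauses / variables.
35 / 10 = 3.5.

3.5


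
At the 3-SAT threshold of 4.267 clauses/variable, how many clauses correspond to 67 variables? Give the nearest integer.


The 3-SAT phase transition occurs at approximately 4.267 clauses per variable.
m = 4.267 * 67 = 285.889.
Rounded to nearest integer: 286.

286


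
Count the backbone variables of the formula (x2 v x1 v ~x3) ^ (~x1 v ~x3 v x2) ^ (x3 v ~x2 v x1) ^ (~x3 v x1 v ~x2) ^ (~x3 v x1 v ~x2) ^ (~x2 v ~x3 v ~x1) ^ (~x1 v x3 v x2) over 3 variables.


Find all satisfying assignments: 2 model(s).
Check which variables have the same value in every model.
Fixed variables: x3=F.
Backbone size = 1.

1


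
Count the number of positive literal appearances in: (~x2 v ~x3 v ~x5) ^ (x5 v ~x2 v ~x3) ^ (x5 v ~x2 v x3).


Scan each clause for unnegated literals.
Clause 1: 0 positive; Clause 2: 1 positive; Clause 3: 2 positive.
Total positive literal occurrences = 3.

3


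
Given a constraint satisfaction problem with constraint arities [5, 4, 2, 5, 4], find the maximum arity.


The arities are: 5, 4, 2, 5, 4.
Scan for the maximum value.
Maximum arity = 5.

5


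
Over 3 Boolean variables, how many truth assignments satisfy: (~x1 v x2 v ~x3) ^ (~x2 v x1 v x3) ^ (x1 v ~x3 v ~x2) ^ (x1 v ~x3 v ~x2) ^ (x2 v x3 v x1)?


Enumerate all 8 truth assignments over 3 variables.
Test each against every clause.
Satisfying assignments found: 4.

4


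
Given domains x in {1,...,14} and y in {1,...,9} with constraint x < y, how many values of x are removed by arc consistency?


For the constraint x < y, x needs a supporting value in y's domain.
x can be at most 8 (one less than y's maximum).
Valid x values from domain: 8 out of 14.
Pruned = 14 - 8 = 6.

6


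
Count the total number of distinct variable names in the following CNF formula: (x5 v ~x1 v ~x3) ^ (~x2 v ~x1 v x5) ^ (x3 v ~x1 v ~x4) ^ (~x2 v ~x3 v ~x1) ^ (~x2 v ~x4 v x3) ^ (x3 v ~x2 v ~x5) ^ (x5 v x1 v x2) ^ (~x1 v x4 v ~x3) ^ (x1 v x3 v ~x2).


Identify each distinct variable in the formula.
Variables found: x1, x2, x3, x4, x5.
Total distinct variables = 5.

5
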